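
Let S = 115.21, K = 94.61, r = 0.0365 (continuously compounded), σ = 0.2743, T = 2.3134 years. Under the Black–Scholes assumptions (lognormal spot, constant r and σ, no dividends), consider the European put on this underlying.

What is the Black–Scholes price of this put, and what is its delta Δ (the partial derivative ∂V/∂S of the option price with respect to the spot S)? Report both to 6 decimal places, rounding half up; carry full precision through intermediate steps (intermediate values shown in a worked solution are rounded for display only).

σ√T = 0.2743·√2.3134 = 0.417207
d₁ = (ln(S/K) + (r+σ²/2)T) / (σ√T) = (ln(115.21/94.61) + (0.0365+0.2743²/2)·2.3134) / 0.417207 = (0.196993 + 0.171470) / 0.417207 = 0.883167
d₂ = d₁ − σ√T = 0.883167 − 0.417207 = 0.465960
e^{−rT} = e^{−0.0365·2.3134} = 0.919028
N(−d₁) = 0.188573,  N(−d₂) = 0.320622
Put price V = K·e^{−rT}·N(−d₂) − S·N(−d₁) = 27.877818 − 21.725495 = 6.152323
Δ = −N(−d₁) = -0.188573

price = 6.152323
Δ = -0.188573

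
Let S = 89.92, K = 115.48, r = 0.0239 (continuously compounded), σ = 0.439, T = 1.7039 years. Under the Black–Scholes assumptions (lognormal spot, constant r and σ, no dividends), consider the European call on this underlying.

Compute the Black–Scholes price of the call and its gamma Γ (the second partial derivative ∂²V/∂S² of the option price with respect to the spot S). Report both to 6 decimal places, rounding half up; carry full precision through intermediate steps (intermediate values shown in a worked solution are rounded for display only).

σ√T = 0.439·√1.7039 = 0.573042
d₁ = (ln(S/K) + (r+σ²/2)T) / (σ√T) = (ln(89.92/115.48) + (0.0239+0.439²/2)·1.7039) / 0.573042 = (-0.250177 + 0.204912) / 0.573042 = -0.078991
d₂ = d₁ − σ√T = -0.078991 − 0.573042 = -0.652033
e^{−rT} = e^{−0.0239·1.7039} = 0.960095
N(d₁) = 0.468520,  N(d₂) = 0.257190
Call price V = S·N(d₁) − K·e^{−rT}·N(d₂) = 42.129313 − 28.515098 = 13.614215
φ(d₁) = (1/√(2π))·e^{−d₁²/2} = 0.397700
Γ = φ(d₁) / (S·σ·√T) = 0.007718

price = 13.614215
Γ = 0.007718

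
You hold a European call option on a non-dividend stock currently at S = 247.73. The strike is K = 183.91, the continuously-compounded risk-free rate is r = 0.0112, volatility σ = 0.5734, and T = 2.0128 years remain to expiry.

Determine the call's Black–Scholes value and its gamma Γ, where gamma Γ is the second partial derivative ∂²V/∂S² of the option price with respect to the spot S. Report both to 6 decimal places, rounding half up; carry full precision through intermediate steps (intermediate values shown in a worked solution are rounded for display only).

σ√T = 0.5734·√2.0128 = 0.813501
d₁ = (ln(S/K) + (r+σ²/2)T) / (σ√T) = (ln(247.73/183.91) + (0.0112+0.5734²/2)·2.0128) / 0.813501 = (0.297893 + 0.353435) / 0.813501 = 0.800648
d₂ = d₁ − σ√T = 0.800648 − 0.813501 = -0.012852
e^{−rT} = e^{−0.0112·2.0128} = 0.977709
N(d₁) = 0.788332,  N(d₂) = 0.494873
Call price V = S·N(d₁) − K·e^{−rT}·N(d₂) = 195.293579 − 88.983282 = 106.310297
φ(d₁) = (1/√(2π))·e^{−d₁²/2} = 0.289541
Γ = φ(d₁) / (S·σ·√T) = 0.001437

price = 106.310297
Γ = 0.001437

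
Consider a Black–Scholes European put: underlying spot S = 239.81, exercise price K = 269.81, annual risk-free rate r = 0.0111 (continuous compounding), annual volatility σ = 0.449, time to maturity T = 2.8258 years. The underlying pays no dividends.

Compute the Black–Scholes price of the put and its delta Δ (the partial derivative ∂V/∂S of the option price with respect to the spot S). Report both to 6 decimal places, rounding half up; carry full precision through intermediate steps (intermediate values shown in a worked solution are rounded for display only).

σ√T = 0.449·√2.8258 = 0.754774
d₁ = (ln(S/K) + (r+σ²/2)T) / (σ√T) = (ln(239.81/269.81) + (0.0111+0.449²/2)·2.8258) / 0.754774 = (-0.117871 + 0.316208) / 0.754774 = 0.262777
d₂ = d₁ − σ√T = 0.262777 − 0.754774 = -0.491997
e^{−rT} = e^{−0.0111·2.8258} = 0.969120
N(−d₁) = 0.396361,  N(−d₂) = 0.688639
Put price V = K·e^{−rT}·N(−d₂) − S·N(−d₁) = 180.064296 − 95.051379 = 85.012917
Δ = −N(−d₁) = -0.396361

price = 85.012917
Δ = -0.396361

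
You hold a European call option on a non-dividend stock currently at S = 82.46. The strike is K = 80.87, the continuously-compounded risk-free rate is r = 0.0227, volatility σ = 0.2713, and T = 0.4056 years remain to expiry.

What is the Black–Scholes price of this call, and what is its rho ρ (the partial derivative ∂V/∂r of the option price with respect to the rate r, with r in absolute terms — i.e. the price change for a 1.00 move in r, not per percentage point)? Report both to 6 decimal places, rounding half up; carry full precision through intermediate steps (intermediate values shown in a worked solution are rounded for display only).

price = 6.838964
ρ = 17.280904

σ√T = 0.2713·√0.4056 = 0.172782
d₁ = (ln(S/K) + (r+σ²/2)T) / (σ√T) = (ln(82.46/80.87) + (0.0227+0.2713²/2)·0.4056) / 0.172782 = (0.019470 + 0.024134) / 0.172782 = 0.252366
d₂ = d₁ − σ√T = 0.252366 − 0.172782 = 0.079584
e^{−rT} = e^{−0.0227·0.4056} = 0.990835
N(d₁) = 0.599621,  N(d₂) = 0.531716
Call price V = S·N(d₁) − K·e^{−rT}·N(d₂) = 49.444744 − 42.605780 = 6.838964
ρ = K·T·e^{−rT}·N(d₂) = 17.280904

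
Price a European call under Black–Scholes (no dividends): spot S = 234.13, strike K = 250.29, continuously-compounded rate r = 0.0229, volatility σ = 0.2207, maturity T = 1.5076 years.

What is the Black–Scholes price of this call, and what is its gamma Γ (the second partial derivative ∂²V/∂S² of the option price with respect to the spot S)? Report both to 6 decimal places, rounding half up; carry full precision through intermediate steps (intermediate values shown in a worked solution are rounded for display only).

price = 21.993818
Γ = 0.006287

σ√T = 0.2207·√1.5076 = 0.270985
d₁ = (ln(S/K) + (r+σ²/2)T) / (σ√T) = (ln(234.13/250.29) + (0.0229+0.2207²/2)·1.5076) / 0.270985 = (-0.066744 + 0.071240) / 0.270985 = 0.016594
d₂ = d₁ − σ√T = 0.016594 − 0.270985 = -0.254391
e^{−rT} = e^{−0.0229·1.5076} = 0.966065
N(d₁) = 0.506620,  N(d₂) = 0.399597
Call price V = S·N(d₁) − K·e^{−rT}·N(d₂) = 118.614896 − 96.621078 = 21.993818
φ(d₁) = (1/√(2π))·e^{−d₁²/2} = 0.398887
Γ = φ(d₁) / (S·σ·√T) = 0.006287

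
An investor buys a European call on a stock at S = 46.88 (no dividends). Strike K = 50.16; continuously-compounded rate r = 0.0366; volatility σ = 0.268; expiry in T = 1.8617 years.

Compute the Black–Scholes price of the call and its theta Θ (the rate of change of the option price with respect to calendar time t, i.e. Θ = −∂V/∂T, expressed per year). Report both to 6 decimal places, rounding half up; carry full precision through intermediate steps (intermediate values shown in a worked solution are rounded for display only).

price = 6.811258
Θ = -2.539843

σ√T = 0.268·√1.8617 = 0.365670
d₁ = (ln(S/K) + (r+σ²/2)T) / (σ√T) = (ln(46.88/50.16) + (0.0366+0.268²/2)·1.8617) / 0.365670 = (-0.067627 + 0.134996) / 0.365670 = 0.184234
d₂ = d₁ − σ√T = 0.184234 − 0.365670 = -0.181436
e^{−rT} = e^{−0.0366·1.8617} = 0.934131
N(d₁) = 0.573085,  N(d₂) = 0.428013
Call price V = S·N(d₁) − K·e^{−rT}·N(d₂) = 26.866225 − 20.054967 = 6.811258
φ(d₁) = (1/√(2π))·e^{−d₁²/2} = 0.392229
Θ = −S·φ(d₁)·σ/(2√T) − r·K·e^{−rT}·N(d₂) = −1.805831 − 0.734012 = -2.539843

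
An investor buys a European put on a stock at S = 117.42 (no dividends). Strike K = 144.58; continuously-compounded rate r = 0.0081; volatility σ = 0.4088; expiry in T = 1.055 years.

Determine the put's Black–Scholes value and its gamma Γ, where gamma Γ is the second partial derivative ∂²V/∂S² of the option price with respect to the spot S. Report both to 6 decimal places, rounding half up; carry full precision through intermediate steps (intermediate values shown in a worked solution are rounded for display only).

σ√T = 0.4088·√1.055 = 0.419892
d₁ = (ln(S/K) + (r+σ²/2)T) / (σ√T) = (ln(117.42/144.58) + (0.0081+0.4088²/2)·1.055) / 0.419892 = (-0.208076 + 0.096700) / 0.419892 = -0.265249
d₂ = d₁ − σ√T = -0.265249 − 0.419892 = -0.685140
e^{−rT} = e^{−0.0081·1.055} = 0.991491
N(−d₁) = 0.604591,  N(−d₂) = 0.753372
Put price V = K·e^{−rT}·N(−d₂) − S·N(−d₁) = 107.995744 − 70.991093 = 37.004650
φ(d₁) = (1/√(2π))·e^{−d₁²/2} = 0.385152
Γ = φ(d₁) / (S·σ·√T) = 0.007812

price = 37.004650
Γ = 0.007812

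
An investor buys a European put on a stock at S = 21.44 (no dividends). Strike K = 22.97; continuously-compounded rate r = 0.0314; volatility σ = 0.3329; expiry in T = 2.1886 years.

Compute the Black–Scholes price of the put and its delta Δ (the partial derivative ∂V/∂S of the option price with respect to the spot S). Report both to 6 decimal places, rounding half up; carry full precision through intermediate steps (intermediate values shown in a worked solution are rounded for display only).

price = 4.172907
Δ = -0.402910

σ√T = 0.3329·√2.1886 = 0.492490
d₁ = (ln(S/K) + (r+σ²/2)T) / (σ√T) = (ln(21.44/22.97) + (0.0314+0.3329²/2)·2.1886) / 0.492490 = (-0.068931 + 0.189995) / 0.492490 = 0.245821
d₂ = d₁ − σ√T = 0.245821 − 0.492490 = -0.246668
e^{−rT} = e^{−0.0314·2.1886} = 0.933586
N(−d₁) = 0.402910,  N(−d₂) = 0.597418
Put price V = K·e^{−rT}·N(−d₂) − S·N(−d₁) = 12.811305 − 8.638398 = 4.172907
Δ = −N(−d₁) = -0.402910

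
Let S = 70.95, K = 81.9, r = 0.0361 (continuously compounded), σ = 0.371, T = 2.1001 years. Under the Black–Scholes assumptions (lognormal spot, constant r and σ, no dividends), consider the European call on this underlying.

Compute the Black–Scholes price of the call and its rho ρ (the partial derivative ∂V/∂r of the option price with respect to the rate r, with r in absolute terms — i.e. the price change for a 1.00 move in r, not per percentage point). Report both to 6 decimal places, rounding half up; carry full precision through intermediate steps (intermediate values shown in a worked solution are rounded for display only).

σ√T = 0.371·√2.1001 = 0.537643
d₁ = (ln(S/K) + (r+σ²/2)T) / (σ√T) = (ln(70.95/81.9) + (0.0361+0.371²/2)·2.1001) / 0.537643 = (-0.143524 + 0.220344) / 0.537643 = 0.142883
d₂ = d₁ − σ√T = 0.142883 − 0.537643 = -0.394760
e^{−rT} = e^{−0.0361·2.1001} = 0.926989
N(d₁) = 0.556809,  N(d₂) = 0.346510
Call price V = S·N(d₁) − K·e^{−rT}·N(d₂) = 39.505574 − 26.307177 = 13.198397
ρ = K·T·e^{−rT}·N(d₂) = 55.247702

price = 13.198397
ρ = 55.247702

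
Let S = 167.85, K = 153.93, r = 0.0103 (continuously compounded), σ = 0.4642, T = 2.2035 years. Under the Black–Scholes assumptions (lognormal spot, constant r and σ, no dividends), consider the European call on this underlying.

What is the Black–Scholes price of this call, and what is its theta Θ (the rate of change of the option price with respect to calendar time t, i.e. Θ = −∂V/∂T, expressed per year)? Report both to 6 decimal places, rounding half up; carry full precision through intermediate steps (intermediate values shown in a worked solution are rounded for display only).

price = 52.106967
Θ = -9.886046

σ√T = 0.4642·√2.2035 = 0.689067
d₁ = (ln(S/K) + (r+σ²/2)T) / (σ√T) = (ln(167.85/153.93) + (0.0103+0.4642²/2)·2.2035) / 0.689067 = (0.086573 + 0.260103) / 0.689067 = 0.503109
d₂ = d₁ − σ√T = 0.503109 − 0.689067 = -0.185959
e^{−rT} = e^{−0.0103·2.2035} = 0.977560
N(d₁) = 0.692556,  N(d₂) = 0.426239
Call price V = S·N(d₁) − K·e^{−rT}·N(d₂) = 116.245532 − 64.138566 = 52.106967
φ(d₁) = (1/√(2π))·e^{−d₁²/2} = 0.351517
Θ = −S·φ(d₁)·σ/(2√T) − r·K·e^{−rT}·N(d₂) = −9.225419 − 0.660627 = -9.886046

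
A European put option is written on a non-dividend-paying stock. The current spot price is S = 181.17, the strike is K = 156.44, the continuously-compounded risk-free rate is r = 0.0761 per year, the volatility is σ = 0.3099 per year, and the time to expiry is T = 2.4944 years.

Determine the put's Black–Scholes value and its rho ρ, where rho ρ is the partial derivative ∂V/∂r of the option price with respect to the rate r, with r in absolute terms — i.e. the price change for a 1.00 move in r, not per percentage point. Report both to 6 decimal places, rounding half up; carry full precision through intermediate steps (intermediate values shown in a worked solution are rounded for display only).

price = 10.749951
ρ = -106.152767

σ√T = 0.3099·√2.4944 = 0.489446
d₁ = (ln(S/K) + (r+σ²/2)T) / (σ√T) = (ln(181.17/156.44) + (0.0761+0.3099²/2)·2.4944) / 0.489446 = (0.146763 + 0.309602) / 0.489446 = 0.932413
d₂ = d₁ − σ√T = 0.932413 − 0.489446 = 0.442967
e^{−rT} = e^{−0.0761·2.4944} = 0.827105
N(−d₁) = 0.175562,  N(−d₂) = 0.328895
Put price V = K·e^{−rT}·N(−d₂) − S·N(−d₁) = 42.556433 − 31.806482 = 10.749951
ρ = −K·T·e^{−rT}·N(−d₂) = -106.152767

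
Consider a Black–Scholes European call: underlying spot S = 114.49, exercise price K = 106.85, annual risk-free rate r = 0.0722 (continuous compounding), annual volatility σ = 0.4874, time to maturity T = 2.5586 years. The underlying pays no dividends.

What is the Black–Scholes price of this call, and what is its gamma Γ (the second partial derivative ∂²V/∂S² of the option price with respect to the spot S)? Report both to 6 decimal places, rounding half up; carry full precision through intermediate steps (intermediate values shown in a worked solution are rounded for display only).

σ√T = 0.4874·√2.5586 = 0.779627
d₁ = (ln(S/K) + (r+σ²/2)T) / (σ√T) = (ln(114.49/106.85) + (0.0722+0.4874²/2)·2.5586) / 0.779627 = (0.069062 + 0.488640) / 0.779627 = 0.715344
d₂ = d₁ − σ√T = 0.715344 − 0.779627 = -0.064283
e^{−rT} = e^{−0.0722·2.5586} = 0.831328
N(d₁) = 0.762802,  N(d₂) = 0.474373
Call price V = S·N(d₁) − K·e^{−rT}·N(d₂) = 87.333174 − 42.137278 = 45.195896
φ(d₁) = (1/√(2π))·e^{−d₁²/2} = 0.308882
Γ = φ(d₁) / (S·σ·√T) = 0.003460

price = 45.195896
Γ = 0.003460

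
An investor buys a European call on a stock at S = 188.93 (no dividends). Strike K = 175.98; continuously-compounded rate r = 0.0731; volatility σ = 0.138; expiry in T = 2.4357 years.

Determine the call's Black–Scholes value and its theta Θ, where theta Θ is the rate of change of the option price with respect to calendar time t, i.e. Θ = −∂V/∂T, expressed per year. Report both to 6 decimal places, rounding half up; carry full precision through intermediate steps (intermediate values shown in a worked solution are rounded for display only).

price = 43.846263
Θ = -10.680608

σ√T = 0.138·√2.4357 = 0.215373
d₁ = (ln(S/K) + (r+σ²/2)T) / (σ√T) = (ln(188.93/175.98) + (0.0731+0.138²/2)·2.4357) / 0.215373 = (0.071006 + 0.201242) / 0.215373 = 1.264080
d₂ = d₁ − σ√T = 1.264080 − 0.215373 = 1.048708
e^{−rT} = e^{−0.0731·2.4357} = 0.836901
N(d₁) = 0.896899,  N(d₂) = 0.852844
Call price V = S·N(d₁) − K·e^{−rT}·N(d₂) = 169.451208 − 125.604946 = 43.846263
φ(d₁) = (1/√(2π))·e^{−d₁²/2} = 0.179445
Θ = −S·φ(d₁)·σ/(2√T) − r·K·e^{−rT}·N(d₂) = −1.498886 − 9.181722 = -10.680608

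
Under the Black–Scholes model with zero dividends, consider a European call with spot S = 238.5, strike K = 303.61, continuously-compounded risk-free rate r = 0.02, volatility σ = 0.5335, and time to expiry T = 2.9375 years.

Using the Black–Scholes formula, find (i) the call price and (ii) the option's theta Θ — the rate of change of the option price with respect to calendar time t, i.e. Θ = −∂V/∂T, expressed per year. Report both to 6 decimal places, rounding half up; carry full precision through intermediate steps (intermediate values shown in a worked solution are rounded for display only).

price = 70.298596
Θ = -15.789447

σ√T = 0.5335·√2.9375 = 0.914373
d₁ = (ln(S/K) + (r+σ²/2)T) / (σ√T) = (ln(238.5/303.61) + (0.02+0.5335²/2)·2.9375) / 0.914373 = (-0.241375 + 0.476789) / 0.914373 = 0.257460
d₂ = d₁ − σ√T = 0.257460 − 0.914373 = -0.656913
e^{−rT} = e^{−0.02·2.9375} = 0.942942
N(d₁) = 0.601588,  N(d₂) = 0.255618
Call price V = S·N(d₁) − K·e^{−rT}·N(d₂) = 143.478755 − 73.180159 = 70.298596
φ(d₁) = (1/√(2π))·e^{−d₁²/2} = 0.385937
Θ = −S·φ(d₁)·σ/(2√T) − r·K·e^{−rT}·N(d₂) = −14.325844 − 1.463603 = -15.789447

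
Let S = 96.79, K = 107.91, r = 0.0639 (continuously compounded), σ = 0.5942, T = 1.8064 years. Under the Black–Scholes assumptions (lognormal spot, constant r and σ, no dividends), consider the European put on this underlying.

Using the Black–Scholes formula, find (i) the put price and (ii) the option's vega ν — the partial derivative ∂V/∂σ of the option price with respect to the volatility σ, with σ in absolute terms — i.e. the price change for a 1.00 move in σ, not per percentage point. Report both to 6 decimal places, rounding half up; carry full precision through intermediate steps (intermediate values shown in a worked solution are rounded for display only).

σ√T = 0.5942·√1.8064 = 0.798619
d₁ = (ln(S/K) + (r+σ²/2)T) / (σ√T) = (ln(96.79/107.91) + (0.0639+0.5942²/2)·1.8064) / 0.798619 = (-0.108754 + 0.434325) / 0.798619 = 0.407668
d₂ = d₁ − σ√T = 0.407668 − 0.798619 = -0.390951
e^{−rT} = e^{−0.0639·1.8064} = 0.890984
N(−d₁) = 0.341759,  N(−d₂) = 0.652083
Put price V = K·e^{−rT}·N(−d₂) − S·N(−d₁) = 62.695249 − 33.078834 = 29.616415
φ(d₁) = (1/√(2π))·e^{−d₁²/2} = 0.367132
ν = S·φ(d₁)·√T = 47.759433

price = 29.616415
ν = 47.759433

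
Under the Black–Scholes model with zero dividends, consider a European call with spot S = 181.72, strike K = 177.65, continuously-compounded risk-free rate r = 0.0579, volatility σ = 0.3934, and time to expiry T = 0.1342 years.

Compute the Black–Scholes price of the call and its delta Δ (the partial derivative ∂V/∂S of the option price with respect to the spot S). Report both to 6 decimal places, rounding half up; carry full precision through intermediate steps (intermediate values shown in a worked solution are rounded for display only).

σ√T = 0.3934·√0.1342 = 0.144115
d₁ = (ln(S/K) + (r+σ²/2)T) / (σ√T) = (ln(181.72/177.65) + (0.0579+0.3934²/2)·0.1342) / 0.144115 = (0.022652 + 0.018155) / 0.144115 = 0.283152
d₂ = d₁ − σ√T = 0.283152 − 0.144115 = 0.139036
e^{−rT} = e^{−0.0579·0.1342} = 0.992260
N(d₁) = 0.611470,  N(d₂) = 0.555289
Call price V = S·N(d₁) − K·e^{−rT}·N(d₂) = 111.116274 − 97.883594 = 13.232681
Δ = N(d₁) = 0.611470

price = 13.232681
Δ = 0.611470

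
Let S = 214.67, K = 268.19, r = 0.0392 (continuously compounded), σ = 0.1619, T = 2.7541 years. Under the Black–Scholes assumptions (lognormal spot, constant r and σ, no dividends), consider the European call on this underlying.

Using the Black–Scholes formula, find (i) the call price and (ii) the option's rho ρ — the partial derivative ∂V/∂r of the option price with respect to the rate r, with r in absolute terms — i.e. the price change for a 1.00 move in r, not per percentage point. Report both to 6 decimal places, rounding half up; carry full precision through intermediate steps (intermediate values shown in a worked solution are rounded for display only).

σ√T = 0.1619·√2.7541 = 0.268681
d₁ = (ln(S/K) + (r+σ²/2)T) / (σ√T) = (ln(214.67/268.19) + (0.0392+0.1619²/2)·2.7541) / 0.268681 = (-0.222594 + 0.144055) / 0.268681 = -0.292311
d₂ = d₁ − σ√T = -0.292311 − 0.268681 = -0.560992
e^{−rT} = e^{−0.0392·2.7541} = 0.897663
N(d₁) = 0.385025,  N(d₂) = 0.287402
Call price V = S·N(d₁) − K·e^{−rT}·N(d₂) = 82.653213 − 69.190276 = 13.462937
ρ = K·T·e^{−rT}·N(d₂) = 190.556939

price = 13.462937
ρ = 190.556939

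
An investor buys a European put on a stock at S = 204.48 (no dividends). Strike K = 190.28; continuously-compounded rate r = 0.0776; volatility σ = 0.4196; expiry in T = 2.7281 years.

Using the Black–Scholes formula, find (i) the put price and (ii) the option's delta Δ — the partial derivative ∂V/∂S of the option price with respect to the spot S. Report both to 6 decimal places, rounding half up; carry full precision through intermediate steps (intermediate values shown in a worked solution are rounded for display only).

σ√T = 0.4196·√2.7281 = 0.693052
d₁ = (ln(S/K) + (r+σ²/2)T) / (σ√T) = (ln(204.48/190.28) + (0.0776+0.4196²/2)·2.7281) / 0.693052 = (0.071973 + 0.451861) / 0.693052 = 0.755837
d₂ = d₁ − σ√T = 0.755837 − 0.693052 = 0.062786
e^{−rT} = e^{−0.0776·2.7281} = 0.809207
N(−d₁) = 0.224873,  N(−d₂) = 0.474969
Put price V = K·e^{−rT}·N(−d₂) − S·N(−d₁) = 73.133715 − 45.982102 = 27.151612
Δ = −N(−d₁) = -0.224873

price = 27.151612
Δ = -0.224873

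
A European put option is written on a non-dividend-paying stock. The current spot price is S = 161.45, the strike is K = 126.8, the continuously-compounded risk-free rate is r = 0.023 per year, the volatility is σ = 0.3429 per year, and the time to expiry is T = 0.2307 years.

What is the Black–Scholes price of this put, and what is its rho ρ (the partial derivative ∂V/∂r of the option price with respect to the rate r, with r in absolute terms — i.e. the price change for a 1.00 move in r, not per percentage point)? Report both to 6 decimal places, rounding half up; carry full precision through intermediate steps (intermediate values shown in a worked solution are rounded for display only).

σ√T = 0.3429·√0.2307 = 0.164699
d₁ = (ln(S/K) + (r+σ²/2)T) / (σ√T) = (ln(161.45/126.8) + (0.023+0.3429²/2)·0.2307) / 0.164699 = (0.241584 + 0.018869) / 0.164699 = 1.581389
d₂ = d₁ − σ√T = 1.581389 − 0.164699 = 1.416690
e^{−rT} = e^{−0.023·0.2307} = 0.994708
N(−d₁) = 0.056895,  N(−d₂) = 0.078287
Put price V = K·e^{−rT}·N(−d₂) − S·N(−d₁) = 9.874226 − 9.185618 = 0.688608
ρ = −K·T·e^{−rT}·N(−d₂) = -2.277984

price = 0.688608
ρ = -2.277984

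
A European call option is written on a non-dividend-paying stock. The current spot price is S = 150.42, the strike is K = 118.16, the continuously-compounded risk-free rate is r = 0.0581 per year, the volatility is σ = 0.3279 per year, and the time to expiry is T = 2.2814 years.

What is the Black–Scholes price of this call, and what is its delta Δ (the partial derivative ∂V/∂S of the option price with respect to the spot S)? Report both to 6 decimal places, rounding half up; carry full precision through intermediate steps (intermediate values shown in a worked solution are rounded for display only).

σ√T = 0.3279·√2.2814 = 0.495270
d₁ = (ln(S/K) + (r+σ²/2)T) / (σ√T) = (ln(150.42/118.16) + (0.0581+0.3279²/2)·2.2814) / 0.495270 = (0.241392 + 0.255196) / 0.495270 = 1.002660
d₂ = d₁ − σ√T = 1.002660 − 0.495270 = 0.507389
e^{−rT} = e^{−0.0581·2.2814} = 0.875860
N(d₁) = 0.841987,  N(d₂) = 0.694059
Call price V = S·N(d₁) − K·e^{−rT}·N(d₂) = 126.651749 − 71.829286 = 54.822462
Δ = N(d₁) = 0.841987

price = 54.822462
Δ = 0.841987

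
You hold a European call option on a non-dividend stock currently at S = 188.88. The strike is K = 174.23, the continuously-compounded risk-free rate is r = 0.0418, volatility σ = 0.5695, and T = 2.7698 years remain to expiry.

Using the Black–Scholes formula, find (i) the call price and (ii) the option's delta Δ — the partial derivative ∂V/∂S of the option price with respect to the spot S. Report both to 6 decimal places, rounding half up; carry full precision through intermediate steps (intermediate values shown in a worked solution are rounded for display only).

price = 80.782408
Δ = 0.752139

σ√T = 0.5695·√2.7698 = 0.947803
d₁ = (ln(S/K) + (r+σ²/2)T) / (σ√T) = (ln(188.88/174.23) + (0.0418+0.5695²/2)·2.7698) / 0.947803 = (0.080736 + 0.564943) / 0.947803 = 0.681237
d₂ = d₁ − σ√T = 0.681237 − 0.947803 = -0.266566
e^{−rT} = e^{−0.0418·2.7698} = 0.890673
N(d₁) = 0.752139,  N(d₂) = 0.394902
Call price V = S·N(d₁) − K·e^{−rT}·N(d₂) = 142.064056 − 61.281648 = 80.782408
Δ = N(d₁) = 0.752139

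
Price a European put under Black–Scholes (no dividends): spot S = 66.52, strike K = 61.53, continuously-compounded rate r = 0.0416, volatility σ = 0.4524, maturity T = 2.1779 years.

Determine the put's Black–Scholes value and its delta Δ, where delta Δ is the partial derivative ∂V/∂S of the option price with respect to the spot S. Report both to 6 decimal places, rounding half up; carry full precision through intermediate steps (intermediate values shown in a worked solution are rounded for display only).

σ√T = 0.4524·√2.1779 = 0.667639
d₁ = (ln(S/K) + (r+σ²/2)T) / (σ√T) = (ln(66.52/61.53) + (0.0416+0.4524²/2)·2.1779) / 0.667639 = (0.077978 + 0.313471) / 0.667639 = 0.586319
d₂ = d₁ − σ√T = 0.586319 − 0.667639 = -0.081320
e^{−rT} = e^{−0.0416·2.1779} = 0.913382
N(−d₁) = 0.278831,  N(−d₂) = 0.532406
Put price V = K·e^{−rT}·N(−d₂) − S·N(−d₁) = 29.921454 − 18.547814 = 11.373640
Δ = −N(−d₁) = -0.278831

price = 11.373640
Δ = -0.278831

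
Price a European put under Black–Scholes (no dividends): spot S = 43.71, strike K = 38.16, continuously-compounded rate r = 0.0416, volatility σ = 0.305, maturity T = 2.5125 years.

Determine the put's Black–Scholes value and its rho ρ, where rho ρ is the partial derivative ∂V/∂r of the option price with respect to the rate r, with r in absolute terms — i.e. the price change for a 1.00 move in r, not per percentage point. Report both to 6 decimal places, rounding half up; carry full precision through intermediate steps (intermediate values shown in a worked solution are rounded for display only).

σ√T = 0.305·√2.5125 = 0.483451
d₁ = (ln(S/K) + (r+σ²/2)T) / (σ√T) = (ln(43.71/38.16) + (0.0416+0.305²/2)·2.5125) / 0.483451 = (0.135789 + 0.221383) / 0.483451 = 0.738795
d₂ = d₁ − σ√T = 0.738795 − 0.483451 = 0.255344
e^{−rT} = e^{−0.0416·2.5125} = 0.900757
N(−d₁) = 0.230016,  N(−d₂) = 0.399229
Put price V = K·e^{−rT}·N(−d₂) − S·N(−d₁) = 13.722641 − 10.053983 = 3.668658
ρ = −K·T·e^{−rT}·N(−d₂) = -34.478135

price = 3.668658
ρ = -34.478135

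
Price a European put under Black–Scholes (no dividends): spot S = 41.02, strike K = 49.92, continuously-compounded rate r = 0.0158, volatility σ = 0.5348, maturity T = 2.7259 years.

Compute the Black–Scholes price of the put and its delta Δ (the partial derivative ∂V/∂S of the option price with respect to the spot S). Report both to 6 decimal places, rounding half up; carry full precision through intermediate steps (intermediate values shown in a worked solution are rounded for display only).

price = 18.763278
Δ = -0.394398

σ√T = 0.5348·√2.7259 = 0.882971
d₁ = (ln(S/K) + (r+σ²/2)T) / (σ√T) = (ln(41.02/49.92) + (0.0158+0.5348²/2)·2.7259) / 0.882971 = (-0.196362 + 0.432888) / 0.882971 = 0.267875
d₂ = d₁ − σ√T = 0.267875 − 0.882971 = -0.615096
e^{−rT} = e^{−0.0158·2.7259} = 0.957845
N(−d₁) = 0.394398,  N(−d₂) = 0.730754
Put price V = K·e^{−rT}·N(−d₂) − S·N(−d₁) = 34.941471 − 16.178193 = 18.763278
Δ = −N(−d₁) = -0.394398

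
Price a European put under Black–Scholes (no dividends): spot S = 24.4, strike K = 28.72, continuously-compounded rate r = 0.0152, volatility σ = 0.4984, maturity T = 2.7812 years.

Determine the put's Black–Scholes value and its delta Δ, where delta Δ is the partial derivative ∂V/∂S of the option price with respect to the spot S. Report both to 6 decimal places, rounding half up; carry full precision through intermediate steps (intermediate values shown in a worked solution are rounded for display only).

price = 10.017077
Δ = -0.393453

σ√T = 0.4984·√2.7812 = 0.831178
d₁ = (ln(S/K) + (r+σ²/2)T) / (σ√T) = (ln(24.4/28.72) + (0.0152+0.4984²/2)·2.7812) / 0.831178 = (-0.163011 + 0.387703) / 0.831178 = 0.270330
d₂ = d₁ − σ√T = 0.270330 − 0.831178 = -0.560848
e^{−rT} = e^{−0.0152·2.7812} = 0.958607
N(−d₁) = 0.393453,  N(−d₂) = 0.712550
Put price V = K·e^{−rT}·N(−d₂) − S·N(−d₁) = 19.617337 − 9.600260 = 10.017077
Δ = −N(−d₁) = -0.393453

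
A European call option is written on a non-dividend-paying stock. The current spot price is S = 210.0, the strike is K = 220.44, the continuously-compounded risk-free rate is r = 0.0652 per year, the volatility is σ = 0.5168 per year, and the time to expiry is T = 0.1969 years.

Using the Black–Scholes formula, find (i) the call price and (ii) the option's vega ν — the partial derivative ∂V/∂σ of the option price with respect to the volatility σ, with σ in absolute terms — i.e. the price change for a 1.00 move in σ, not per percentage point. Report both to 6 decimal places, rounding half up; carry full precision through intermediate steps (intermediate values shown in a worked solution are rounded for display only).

price = 15.938910
ν = 37.143982

σ√T = 0.5168·√0.1969 = 0.229322
d₁ = (ln(S/K) + (r+σ²/2)T) / (σ√T) = (ln(210.0/220.44) + (0.0652+0.5168²/2)·0.1969) / 0.229322 = (-0.048518 + 0.039132) / 0.229322 = -0.040929
d₂ = d₁ − σ√T = -0.040929 − 0.229322 = -0.270251
e^{−rT} = e^{−0.0652·0.1969} = 0.987244
N(d₁) = 0.483676,  N(d₂) = 0.393484
Call price V = S·N(d₁) − K·e^{−rT}·N(d₂) = 101.572020 − 85.633109 = 15.938910
φ(d₁) = (1/√(2π))·e^{−d₁²/2} = 0.398608
ν = S·φ(d₁)·√T = 37.143982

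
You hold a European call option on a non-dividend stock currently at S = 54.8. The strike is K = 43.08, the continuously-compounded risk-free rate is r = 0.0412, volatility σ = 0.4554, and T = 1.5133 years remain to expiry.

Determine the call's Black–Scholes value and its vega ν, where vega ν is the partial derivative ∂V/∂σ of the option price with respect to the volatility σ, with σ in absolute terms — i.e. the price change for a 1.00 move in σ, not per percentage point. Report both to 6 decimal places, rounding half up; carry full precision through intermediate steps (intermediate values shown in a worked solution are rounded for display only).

price = 19.119067
ν = 19.200414

σ√T = 0.4554·√1.5133 = 0.560216
d₁ = (ln(S/K) + (r+σ²/2)T) / (σ√T) = (ln(54.8/43.08) + (0.0412+0.4554²/2)·1.5133) / 0.560216 = (0.240631 + 0.219269) / 0.560216 = 0.820934
d₂ = d₁ − σ√T = 0.820934 − 0.560216 = 0.260718
e^{−rT} = e^{−0.0412·1.5133} = 0.939556
N(d₁) = 0.794158,  N(d₂) = 0.602845
Call price V = S·N(d₁) − K·e^{−rT}·N(d₂) = 43.519860 − 24.400793 = 19.119067
φ(d₁) = (1/√(2π))·e^{−d₁²/2} = 0.284818
ν = S·φ(d₁)·√T = 19.200414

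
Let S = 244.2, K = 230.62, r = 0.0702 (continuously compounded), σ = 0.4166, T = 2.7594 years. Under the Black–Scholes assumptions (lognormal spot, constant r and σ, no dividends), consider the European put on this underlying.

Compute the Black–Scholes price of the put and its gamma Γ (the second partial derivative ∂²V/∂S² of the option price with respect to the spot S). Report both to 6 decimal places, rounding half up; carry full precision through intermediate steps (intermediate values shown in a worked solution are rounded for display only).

price = 35.314043
Γ = 0.001837

σ√T = 0.4166·√2.7594 = 0.692033
d₁ = (ln(S/K) + (r+σ²/2)T) / (σ√T) = (ln(244.2/230.62) + (0.0702+0.4166²/2)·2.7594) / 0.692033 = (0.057216 + 0.433164) / 0.692033 = 0.708609
d₂ = d₁ − σ√T = 0.708609 − 0.692033 = 0.016577
e^{−rT} = e^{−0.0702·2.7594} = 0.823897
N(−d₁) = 0.239284,  N(−d₂) = 0.493387
Put price V = K·e^{−rT}·N(−d₂) − S·N(−d₁) = 93.747077 − 58.433034 = 35.314043
φ(d₁) = (1/√(2π))·e^{−d₁²/2} = 0.310366
Γ = φ(d₁) / (S·σ·√T) = 0.001837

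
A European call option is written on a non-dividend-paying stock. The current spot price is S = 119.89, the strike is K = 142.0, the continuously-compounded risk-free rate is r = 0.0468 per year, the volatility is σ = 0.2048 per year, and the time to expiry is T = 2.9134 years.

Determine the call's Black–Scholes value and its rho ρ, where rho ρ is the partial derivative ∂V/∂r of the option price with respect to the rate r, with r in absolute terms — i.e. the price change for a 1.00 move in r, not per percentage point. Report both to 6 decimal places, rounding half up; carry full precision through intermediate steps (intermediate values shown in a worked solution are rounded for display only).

price = 14.981778
ρ = 142.222134

σ√T = 0.2048·√2.9134 = 0.349567
d₁ = (ln(S/K) + (r+σ²/2)T) / (σ√T) = (ln(119.89/142.0) + (0.0468+0.2048²/2)·2.9134) / 0.349567 = (-0.169252 + 0.197446) / 0.349567 = 0.080652
d₂ = d₁ − σ√T = 0.080652 − 0.349567 = -0.268915
e^{−rT} = e^{−0.0468·2.9134} = 0.872540
N(d₁) = 0.532141,  N(d₂) = 0.393998
Call price V = S·N(d₁) − K·e^{−rT}·N(d₂) = 63.798327 − 48.816549 = 14.981778
ρ = K·T·e^{−rT}·N(d₂) = 142.222134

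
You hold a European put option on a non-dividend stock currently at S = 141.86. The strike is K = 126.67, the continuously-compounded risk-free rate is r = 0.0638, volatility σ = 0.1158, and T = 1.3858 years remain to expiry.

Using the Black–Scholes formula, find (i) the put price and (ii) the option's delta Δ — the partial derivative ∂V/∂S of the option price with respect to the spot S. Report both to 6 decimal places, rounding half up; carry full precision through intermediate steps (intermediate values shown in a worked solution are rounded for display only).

price = 0.536051
Δ = -0.060866

σ√T = 0.1158·√1.3858 = 0.136320
d₁ = (ln(S/K) + (r+σ²/2)T) / (σ√T) = (ln(141.86/126.67) + (0.0638+0.1158²/2)·1.3858) / 0.136320 = (0.113255 + 0.097706) / 0.136320 = 1.547545
d₂ = d₁ − σ√T = 1.547545 − 0.136320 = 1.411225
e^{−rT} = e^{−0.0638·1.3858} = 0.915382
N(−d₁) = 0.060866,  N(−d₂) = 0.079089
Put price V = K·e^{−rT}·N(−d₂) − S·N(−d₁) = 9.170496 − 8.634445 = 0.536051
Δ = −N(−d₁) = -0.060866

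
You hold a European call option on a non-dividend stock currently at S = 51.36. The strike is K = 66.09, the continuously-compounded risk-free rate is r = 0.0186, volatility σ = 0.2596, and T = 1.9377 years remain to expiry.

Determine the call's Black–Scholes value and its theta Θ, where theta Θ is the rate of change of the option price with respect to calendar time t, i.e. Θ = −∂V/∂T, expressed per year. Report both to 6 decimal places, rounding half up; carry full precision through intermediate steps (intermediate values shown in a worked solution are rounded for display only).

price = 3.468254
Θ = -2.009792

σ√T = 0.2596·√1.9377 = 0.361367
d₁ = (ln(S/K) + (r+σ²/2)T) / (σ√T) = (ln(51.36/66.09) + (0.0186+0.2596²/2)·1.9377) / 0.361367 = (-0.252158 + 0.101334) / 0.361367 = -0.417370
d₂ = d₁ − σ√T = -0.417370 − 0.361367 = -0.778737
e^{−rT} = e^{−0.0186·1.9377} = 0.964601
N(d₁) = 0.338204,  N(d₂) = 0.218067
Call price V = S·N(d₁) − K·e^{−rT}·N(d₂) = 17.370146 − 13.901892 = 3.468254
φ(d₁) = (1/√(2π))·e^{−d₁²/2} = 0.365665
Θ = −S·φ(d₁)·σ/(2√T) − r·K·e^{−rT}·N(d₂) = −1.751217 − 0.258575 = -2.009792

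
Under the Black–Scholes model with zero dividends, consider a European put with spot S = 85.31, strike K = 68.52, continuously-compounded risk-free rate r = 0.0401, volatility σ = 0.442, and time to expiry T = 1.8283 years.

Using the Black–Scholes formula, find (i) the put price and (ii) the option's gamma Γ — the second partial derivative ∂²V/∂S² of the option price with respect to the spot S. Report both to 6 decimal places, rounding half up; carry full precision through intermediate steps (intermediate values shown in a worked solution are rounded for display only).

price = 8.660257
Γ = 0.005735

σ√T = 0.442·√1.8283 = 0.597649
d₁ = (ln(S/K) + (r+σ²/2)T) / (σ√T) = (ln(85.31/68.52) + (0.0401+0.442²/2)·1.8283) / 0.597649 = (0.219166 + 0.251907) / 0.597649 = 0.788210
d₂ = d₁ − σ√T = 0.788210 − 0.597649 = 0.190561
e^{−rT} = e^{−0.0401·1.8283} = 0.929308
N(−d₁) = 0.215287,  N(−d₂) = 0.424435
Put price V = K·e^{−rT}·N(−d₂) − S·N(−d₁) = 27.026380 − 18.366123 = 8.660257
φ(d₁) = (1/√(2π))·e^{−d₁²/2} = 0.292416
Γ = φ(d₁) / (S·σ·√T) = 0.005735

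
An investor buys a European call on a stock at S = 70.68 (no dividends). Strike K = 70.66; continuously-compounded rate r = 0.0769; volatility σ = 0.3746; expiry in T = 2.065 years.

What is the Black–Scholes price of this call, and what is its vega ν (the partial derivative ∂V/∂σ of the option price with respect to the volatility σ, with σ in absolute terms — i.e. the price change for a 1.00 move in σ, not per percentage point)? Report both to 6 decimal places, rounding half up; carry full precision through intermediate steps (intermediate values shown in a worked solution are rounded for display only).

price = 19.678518
ν = 34.548357

σ√T = 0.3746·√2.065 = 0.538304
d₁ = (ln(S/K) + (r+σ²/2)T) / (σ√T) = (ln(70.68/70.66) + (0.0769+0.3746²/2)·2.065) / 0.538304 = (0.000283 + 0.303684) / 0.538304 = 0.564676
d₂ = d₁ − σ√T = 0.564676 − 0.538304 = 0.026371
e^{−rT} = e^{−0.0769·2.065} = 0.853168
N(d₁) = 0.713853,  N(d₂) = 0.510519
Call price V = S·N(d₁) − K·e^{−rT}·N(d₂) = 50.455113 − 30.776595 = 19.678518
φ(d₁) = (1/√(2π))·e^{−d₁²/2} = 0.340150
ν = S·φ(d₁)·√T = 34.548357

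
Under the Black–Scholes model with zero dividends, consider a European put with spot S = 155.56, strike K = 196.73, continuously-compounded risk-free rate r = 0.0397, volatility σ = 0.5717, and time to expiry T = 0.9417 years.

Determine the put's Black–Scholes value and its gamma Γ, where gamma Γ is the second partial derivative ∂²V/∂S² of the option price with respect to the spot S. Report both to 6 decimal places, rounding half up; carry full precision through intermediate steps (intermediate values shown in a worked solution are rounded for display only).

σ√T = 0.5717·√0.9417 = 0.554785
d₁ = (ln(S/K) + (r+σ²/2)T) / (σ√T) = (ln(155.56/196.73) + (0.0397+0.5717²/2)·0.9417) / 0.554785 = (-0.234801 + 0.191279) / 0.554785 = -0.078449
d₂ = d₁ − σ√T = -0.078449 − 0.554785 = -0.633234
e^{−rT} = e^{−0.0397·0.9417} = 0.963305
N(−d₁) = 0.531264,  N(−d₂) = 0.736709
Put price V = K·e^{−rT}·N(−d₂) − S·N(−d₁) = 139.614492 − 82.643502 = 56.970991
φ(d₁) = (1/√(2π))·e^{−d₁²/2} = 0.397717
Γ = φ(d₁) / (S·σ·√T) = 0.004608

price = 56.970991
Γ = 0.004608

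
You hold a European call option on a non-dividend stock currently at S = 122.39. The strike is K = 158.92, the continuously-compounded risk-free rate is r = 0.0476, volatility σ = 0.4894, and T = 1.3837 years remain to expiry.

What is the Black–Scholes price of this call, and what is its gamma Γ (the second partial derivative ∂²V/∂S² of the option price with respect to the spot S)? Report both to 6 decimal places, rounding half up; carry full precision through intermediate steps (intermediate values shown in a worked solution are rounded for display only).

price = 19.212138
Γ = 0.005655

σ√T = 0.4894·√1.3837 = 0.575685
d₁ = (ln(S/K) + (r+σ²/2)T) / (σ√T) = (ln(122.39/158.92) + (0.0476+0.4894²/2)·1.3837) / 0.575685 = (-0.261188 + 0.231571) / 0.575685 = -0.051447
d₂ = d₁ − σ√T = -0.051447 − 0.575685 = -0.627132
e^{−rT} = e^{−0.0476·1.3837} = 0.936258
N(d₁) = 0.479484,  N(d₂) = 0.265286
Call price V = S·N(d₁) − K·e^{−rT}·N(d₂) = 58.684107 − 39.471970 = 19.212138
φ(d₁) = (1/√(2π))·e^{−d₁²/2} = 0.398415
Γ = φ(d₁) / (S·σ·√T) = 0.005655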